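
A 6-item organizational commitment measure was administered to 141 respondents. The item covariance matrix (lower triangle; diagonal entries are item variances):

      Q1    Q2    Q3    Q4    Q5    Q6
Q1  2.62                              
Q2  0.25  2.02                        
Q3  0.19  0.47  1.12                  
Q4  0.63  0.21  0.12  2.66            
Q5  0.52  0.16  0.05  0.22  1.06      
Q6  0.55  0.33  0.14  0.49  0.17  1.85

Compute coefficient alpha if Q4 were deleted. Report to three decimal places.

α = 0.494

Remaining items: Q1, Q2, Q3, Q5, Q6 (k = 5).
ΣVar(i) = 2.62 + 2.02 + 1.12 + 1.06 + 1.85 = 8.67
σ²_total = 8.67 + 2 × 2.83 = 14.33
α (item deleted) = (5/4)·(1 − 8.67/14.33) = 0.494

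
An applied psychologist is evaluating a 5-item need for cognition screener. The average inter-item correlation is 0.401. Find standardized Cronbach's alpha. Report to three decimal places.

Standardized α = k·r̄ / (1 + (k−1)·r̄) = 5 × 0.401 / (1 + 4 × 0.401)
  = 2.0050 / 2.6040 = 0.770

α = 0.770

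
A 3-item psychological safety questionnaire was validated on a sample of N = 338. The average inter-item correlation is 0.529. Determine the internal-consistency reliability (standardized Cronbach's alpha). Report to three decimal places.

Standardized α = k·r̄ / (1 + (k−1)·r̄) = 3 × 0.529 / (1 + 2 × 0.529)
  = 1.5870 / 2.0580 = 0.771

standardized Cronbach's alpha = 0.771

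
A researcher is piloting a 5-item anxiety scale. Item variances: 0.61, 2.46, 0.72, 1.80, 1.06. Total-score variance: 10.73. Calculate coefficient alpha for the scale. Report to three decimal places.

α = 0.475

sum of item variances = 0.61 + 2.46 + 0.72 + 1.80 + 1.06 = 6.65
α = (k/(k−1))·(1 − sum of item variances/σ²_total) = (5/4)·(1 − 6.65/10.73) = 0.475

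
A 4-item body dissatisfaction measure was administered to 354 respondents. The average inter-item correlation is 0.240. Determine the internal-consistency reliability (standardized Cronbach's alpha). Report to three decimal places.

standardized Cronbach's alpha = 0.558

Standardized α = k·r̄ / (1 + (k−1)·r̄) = 4 × 0.240 / (1 + 3 × 0.240)
  = 0.9600 / 1.7200 = 0.558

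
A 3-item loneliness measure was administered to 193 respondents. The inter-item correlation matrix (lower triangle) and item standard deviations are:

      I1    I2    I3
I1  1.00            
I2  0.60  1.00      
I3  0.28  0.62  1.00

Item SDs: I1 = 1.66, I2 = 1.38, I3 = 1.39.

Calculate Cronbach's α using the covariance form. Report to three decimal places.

Σσ²ᵢ = 1.66² + 1.38² + 1.39² = 6.5921
Covariances σ_ij = r_ij · s_i · s_j:
  σ(I1,I2) = 0.60 × 1.66 × 1.38 = 1.3745
  σ(I1,I3) = 0.28 × 1.66 × 1.39 = 0.6461
  σ(I2,I3) = 0.62 × 1.38 × 1.39 = 1.1893
σ²_T = Σσ²ᵢ + 2·Σσ_ij = 6.5921 + 2 × 3.2099 = 13.0119
α = (3/2)·(1 − 6.5921/13.0119) = 0.740

α = 0.740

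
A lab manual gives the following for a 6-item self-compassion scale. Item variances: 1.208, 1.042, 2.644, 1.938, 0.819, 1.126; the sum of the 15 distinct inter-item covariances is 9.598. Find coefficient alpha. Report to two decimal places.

sum of item variances = 1.208 + 1.042 + 2.644 + 1.938 + 0.819 + 1.126 = 8.777
Sum of distinct covariances = 9.598
Var(T) = sum of item variances + 2·Σcov = 8.777 + 2 × 9.598 = 27.973
α = (6/5)·(1 − 8.777/27.973) = 0.82

α = 0.82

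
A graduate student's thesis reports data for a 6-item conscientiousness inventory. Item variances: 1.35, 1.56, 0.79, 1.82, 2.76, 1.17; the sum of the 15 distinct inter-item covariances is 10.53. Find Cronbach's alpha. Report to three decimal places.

sum of item variances = 1.35 + 1.56 + 0.79 + 1.82 + 2.76 + 1.17 = 9.45
Sum of distinct covariances = 10.53
total variance = sum of item variances + 2·Σcov = 9.45 + 2 × 10.53 = 30.51
α = (6/5)·(1 − 9.45/30.51) = 0.828

Cronbach's alpha = 0.828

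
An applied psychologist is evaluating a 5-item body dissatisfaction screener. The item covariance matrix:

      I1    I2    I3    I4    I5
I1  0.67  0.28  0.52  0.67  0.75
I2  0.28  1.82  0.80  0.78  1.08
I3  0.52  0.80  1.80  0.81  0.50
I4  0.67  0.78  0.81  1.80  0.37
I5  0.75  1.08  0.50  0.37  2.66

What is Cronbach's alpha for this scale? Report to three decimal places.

Σσ²ᵢ = 0.67 + 1.82 + 1.80 + 1.80 + 2.66 = 8.75
Σ_{i<j} σ_ij = 6.56
total variance = 8.75 + 2 × 6.56 = 21.87
α = (k/(k−1))·(1 − Σσ²ᵢ/total variance) = (5/4)·(1 − 8.75/21.87) = 0.750

α = 0.750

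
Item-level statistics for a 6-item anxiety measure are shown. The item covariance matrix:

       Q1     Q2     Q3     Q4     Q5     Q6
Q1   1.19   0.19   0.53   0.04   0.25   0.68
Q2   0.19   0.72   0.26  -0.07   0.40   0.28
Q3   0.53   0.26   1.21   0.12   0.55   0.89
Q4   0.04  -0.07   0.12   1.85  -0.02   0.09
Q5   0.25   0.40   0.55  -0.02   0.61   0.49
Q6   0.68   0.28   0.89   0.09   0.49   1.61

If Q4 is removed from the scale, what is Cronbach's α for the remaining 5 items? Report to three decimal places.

Remaining items: Q1, Q2, Q3, Q5, Q6 (k = 5).
ΣVar(i) = 1.19 + 0.72 + 1.21 + 0.61 + 1.61 = 5.34
σ²_total = 5.34 + 2 × 4.52 = 14.38
α (item deleted) = (5/4)·(1 − 5.34/14.38) = 0.786

α = 0.786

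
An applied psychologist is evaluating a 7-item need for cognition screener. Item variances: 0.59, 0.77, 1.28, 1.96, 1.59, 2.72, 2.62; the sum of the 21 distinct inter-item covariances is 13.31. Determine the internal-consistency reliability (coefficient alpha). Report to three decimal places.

Σσᵢ² = 0.59 + 0.77 + 1.28 + 1.96 + 1.59 + 2.72 + 2.62 = 11.53
Sum of distinct covariances = 13.31
Var(T) = Σσᵢ² + 2·Σcov = 11.53 + 2 × 13.31 = 38.15
α = (7/6)·(1 − 11.53/38.15) = 0.814

coefficient alpha = 0.814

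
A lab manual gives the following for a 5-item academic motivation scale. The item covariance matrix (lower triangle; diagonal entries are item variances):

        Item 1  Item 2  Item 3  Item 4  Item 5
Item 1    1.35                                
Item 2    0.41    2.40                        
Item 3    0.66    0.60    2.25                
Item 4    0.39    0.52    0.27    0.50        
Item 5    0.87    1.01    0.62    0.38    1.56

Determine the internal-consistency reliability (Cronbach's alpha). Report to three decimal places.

ΣVar(i) = 1.35 + 2.40 + 2.25 + 0.50 + 1.56 = 8.06
Σ_{i<j} σ_ij = 5.73
σ²_total = 8.06 + 2 × 5.73 = 19.52
α = (k/(k−1))·(1 − ΣVar(i)/σ²_total) = (5/4)·(1 − 8.06/19.52) = 0.734

Cronbach's alpha = 0.734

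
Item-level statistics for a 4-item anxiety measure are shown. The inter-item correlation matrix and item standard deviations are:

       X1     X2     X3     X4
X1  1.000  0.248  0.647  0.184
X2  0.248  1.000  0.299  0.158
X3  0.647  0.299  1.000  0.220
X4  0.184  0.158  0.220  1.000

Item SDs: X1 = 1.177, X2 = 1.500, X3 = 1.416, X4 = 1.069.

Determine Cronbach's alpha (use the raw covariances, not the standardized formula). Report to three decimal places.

Σσ²ᵢ = 1.177² + 1.500² + 1.416² + 1.069² = 6.7831
Covariances σ_ij = r_ij · s_i · s_j:
  σ(X1,X2) = 0.248 × 1.177 × 1.500 = 0.4378
  σ(X1,X3) = 0.647 × 1.177 × 1.416 = 1.0783
  σ(X1,X4) = 0.184 × 1.177 × 1.069 = 0.2315
  σ(X2,X3) = 0.299 × 1.500 × 1.416 = 0.6351
  σ(X2,X4) = 0.158 × 1.500 × 1.069 = 0.2534
  σ(X3,X4) = 0.220 × 1.416 × 1.069 = 0.3330
σ²_T = Σσ²ᵢ + 2·Σσ_ij = 6.7831 + 2 × 2.9691 = 12.7213
α = (4/3)·(1 − 6.7831/12.7213) = 0.622

α = 0.622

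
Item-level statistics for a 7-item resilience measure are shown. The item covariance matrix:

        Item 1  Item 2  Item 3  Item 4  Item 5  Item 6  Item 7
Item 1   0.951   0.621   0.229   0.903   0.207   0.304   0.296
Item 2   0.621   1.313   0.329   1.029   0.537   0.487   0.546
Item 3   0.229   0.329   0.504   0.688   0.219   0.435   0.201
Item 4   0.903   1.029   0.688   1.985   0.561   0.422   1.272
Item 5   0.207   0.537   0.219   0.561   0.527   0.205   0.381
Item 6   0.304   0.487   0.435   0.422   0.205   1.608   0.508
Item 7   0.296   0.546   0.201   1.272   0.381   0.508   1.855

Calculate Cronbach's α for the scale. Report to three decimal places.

α = 0.821

Σσ²ᵢ = 0.951 + 1.313 + 0.504 + 1.985 + 0.527 + 1.608 + 1.855 = 8.743
Σ_{i<j} σ_ij = 10.380
Var(T) = 8.743 + 2 × 10.380 = 29.503
α = (k/(k−1))·(1 − Σσ²ᵢ/Var(T)) = (7/6)·(1 − 8.743/29.503) = 0.821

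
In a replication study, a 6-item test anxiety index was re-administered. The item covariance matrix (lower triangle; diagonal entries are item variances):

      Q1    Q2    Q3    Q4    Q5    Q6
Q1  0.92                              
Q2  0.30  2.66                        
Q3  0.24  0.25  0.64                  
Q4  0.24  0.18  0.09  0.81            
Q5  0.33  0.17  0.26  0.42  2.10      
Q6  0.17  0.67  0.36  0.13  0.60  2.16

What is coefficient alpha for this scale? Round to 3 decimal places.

sum of item variances = 0.92 + 2.66 + 0.64 + 0.81 + 2.10 + 2.16 = 9.29
Sum of off-diagonal covariances = 4.41
σ²_T = 9.29 + 2 × 4.41 = 18.11
α = (k/(k−1))·(1 − sum of item variances/σ²_T) = (6/5)·(1 − 9.29/18.11) = 0.584

coefficient alpha = 0.584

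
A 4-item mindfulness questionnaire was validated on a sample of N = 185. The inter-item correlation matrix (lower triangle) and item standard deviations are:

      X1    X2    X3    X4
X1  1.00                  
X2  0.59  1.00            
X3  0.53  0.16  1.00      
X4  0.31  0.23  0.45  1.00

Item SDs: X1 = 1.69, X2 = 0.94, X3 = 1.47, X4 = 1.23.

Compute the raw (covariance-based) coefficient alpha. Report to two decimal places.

Σσ²ᵢ = 1.69² + 0.94² + 1.47² + 1.23² = 7.4135
Covariances σ_ij = r_ij · s_i · s_j:
  σ(X1,X2) = 0.59 × 1.69 × 0.94 = 0.9373
  σ(X1,X3) = 0.53 × 1.69 × 1.47 = 1.3167
  σ(X1,X4) = 0.31 × 1.69 × 1.23 = 0.6444
  σ(X2,X3) = 0.16 × 0.94 × 1.47 = 0.2211
  σ(X2,X4) = 0.23 × 0.94 × 1.23 = 0.2659
  σ(X3,X4) = 0.45 × 1.47 × 1.23 = 0.8136
σ²_T = Σσ²ᵢ + 2·Σσ_ij = 7.4135 + 2 × 4.1990 = 15.8115
α = (4/3)·(1 − 7.4135/15.8115) = 0.71

coefficient alpha = 0.71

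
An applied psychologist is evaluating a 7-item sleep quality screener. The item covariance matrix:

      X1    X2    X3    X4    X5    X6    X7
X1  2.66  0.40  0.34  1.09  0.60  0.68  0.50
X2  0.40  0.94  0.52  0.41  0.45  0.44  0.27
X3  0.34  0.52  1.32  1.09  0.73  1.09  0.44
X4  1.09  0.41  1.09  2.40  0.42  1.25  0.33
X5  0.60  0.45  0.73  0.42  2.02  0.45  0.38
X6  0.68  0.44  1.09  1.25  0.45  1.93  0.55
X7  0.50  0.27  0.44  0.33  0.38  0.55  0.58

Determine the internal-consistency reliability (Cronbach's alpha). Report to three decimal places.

α = 0.790

Σσᵢ² = 2.66 + 0.94 + 1.32 + 2.40 + 2.02 + 1.93 + 0.58 = 11.85
Sum of the distinct covariances = 12.43
σ²_total = 11.85 + 2 × 12.43 = 36.71
α = (k/(k−1))·(1 − Σσᵢ²/σ²_total) = (7/6)·(1 − 11.85/36.71) = 0.790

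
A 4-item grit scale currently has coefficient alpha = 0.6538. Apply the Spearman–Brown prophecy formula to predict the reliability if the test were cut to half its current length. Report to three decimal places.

Length factor m = 1/2
α' = m·α / (1 − (1−m)·α)
   = 1/2 × 0.6538 / (1 − (1 − 1/2) × 0.6538)
   = 0.3269 / 0.6731 = 0.486

predicted reliability = 0.486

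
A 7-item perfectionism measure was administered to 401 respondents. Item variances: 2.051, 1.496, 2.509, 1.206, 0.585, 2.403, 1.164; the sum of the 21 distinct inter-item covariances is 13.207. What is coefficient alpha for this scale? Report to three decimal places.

α = 0.815

sum of item variances = 2.051 + 1.496 + 2.509 + 1.206 + 0.585 + 2.403 + 1.164 = 11.414
Sum of distinct covariances = 13.207
σ²_T = sum of item variances + 2·Σcov = 11.414 + 2 × 13.207 = 37.828
α = (7/6)·(1 − 11.414/37.828) = 0.815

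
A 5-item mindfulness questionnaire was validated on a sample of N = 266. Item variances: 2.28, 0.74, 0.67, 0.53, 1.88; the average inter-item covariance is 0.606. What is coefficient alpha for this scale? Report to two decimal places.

α = 0.83

ΣVar(i) = 2.28 + 0.74 + 0.67 + 0.53 + 1.88 = 6.10
Sum of the 10 distinct covariances = 10 × 0.606 = 6.060
σ²_total = ΣVar(i) + 2·Σcov = 6.10 + 2 × 6.060 = 18.220
α = (5/4)·(1 − 6.10/18.220) = 0.83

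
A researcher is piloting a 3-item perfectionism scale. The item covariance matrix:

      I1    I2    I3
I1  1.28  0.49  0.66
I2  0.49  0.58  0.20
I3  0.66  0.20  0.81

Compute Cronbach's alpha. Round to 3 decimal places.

α = 0.754

Σσᵢ² = 1.28 + 0.58 + 0.81 = 2.67
Sum of the distinct covariances = 1.35
total variance = 2.67 + 2 × 1.35 = 5.37
α = (k/(k−1))·(1 − Σσᵢ²/total variance) = (3/2)·(1 − 2.67/5.37) = 0.754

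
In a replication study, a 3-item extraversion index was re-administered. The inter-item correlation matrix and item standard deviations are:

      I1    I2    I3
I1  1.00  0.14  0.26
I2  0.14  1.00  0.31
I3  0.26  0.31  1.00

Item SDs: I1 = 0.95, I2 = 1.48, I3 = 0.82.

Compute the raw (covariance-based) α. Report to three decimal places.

α = 0.438

Σσ²ᵢ = 0.95² + 1.48² + 0.82² = 3.7653
Covariances σ_ij = r_ij · s_i · s_j:
  σ(I1,I2) = 0.14 × 0.95 × 1.48 = 0.1968
  σ(I1,I3) = 0.26 × 0.95 × 0.82 = 0.2025
  σ(I2,I3) = 0.31 × 1.48 × 0.82 = 0.3762
σ²_T = Σσ²ᵢ + 2·Σσ_ij = 3.7653 + 2 × 0.7755 = 5.3163
α = (3/2)·(1 − 3.7653/5.3163) = 0.438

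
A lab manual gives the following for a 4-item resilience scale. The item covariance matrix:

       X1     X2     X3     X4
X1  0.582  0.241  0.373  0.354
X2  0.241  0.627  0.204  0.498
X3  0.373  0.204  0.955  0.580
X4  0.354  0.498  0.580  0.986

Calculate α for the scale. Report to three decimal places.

α = 0.784

Σσᵢ² = 0.582 + 0.627 + 0.955 + 0.986 = 3.150
Sum of the distinct covariances = 2.250
σ²_T = 3.150 + 2 × 2.250 = 7.650
α = (k/(k−1))·(1 − Σσᵢ²/σ²_T) = (4/3)·(1 − 3.150/7.650) = 0.784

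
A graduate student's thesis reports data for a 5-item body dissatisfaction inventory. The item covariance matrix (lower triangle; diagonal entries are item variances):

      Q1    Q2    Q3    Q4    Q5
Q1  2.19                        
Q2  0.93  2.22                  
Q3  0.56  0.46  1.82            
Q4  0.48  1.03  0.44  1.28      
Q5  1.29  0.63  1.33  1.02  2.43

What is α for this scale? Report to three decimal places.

Σσᵢ² = 2.19 + 2.22 + 1.82 + 1.28 + 2.43 = 9.94
Sum of off-diagonal covariances = 8.17
total variance = 9.94 + 2 × 8.17 = 26.28
α = (k/(k−1))·(1 − Σσᵢ²/total variance) = (5/4)·(1 − 9.94/26.28) = 0.777

α = 0.777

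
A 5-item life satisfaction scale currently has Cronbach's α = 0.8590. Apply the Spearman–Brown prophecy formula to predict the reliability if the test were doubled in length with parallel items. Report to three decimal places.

Length factor m = 2
α' = m·α / (1 + (m−1)·α)
   = 2 × 0.8590 / (1 + (2 − 1) × 0.8590)
   = 1.7180 / 1.8590 = 0.924

predicted reliability = 0.924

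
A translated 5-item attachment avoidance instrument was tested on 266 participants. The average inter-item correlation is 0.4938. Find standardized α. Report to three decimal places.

standardized α = 0.830

Standardized α = k·r̄ / (1 + (k−1)·r̄) = 5 × 0.4938 / (1 + 4 × 0.4938)
  = 2.4690 / 2.9752 = 0.830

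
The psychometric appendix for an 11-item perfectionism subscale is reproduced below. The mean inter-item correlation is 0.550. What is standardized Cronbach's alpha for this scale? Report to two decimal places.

α = 0.93

Standardized α = k·r̄ / (1 + (k−1)·r̄) = 11 × 0.550 / (1 + 10 × 0.550)
  = 6.0500 / 6.5000 = 0.93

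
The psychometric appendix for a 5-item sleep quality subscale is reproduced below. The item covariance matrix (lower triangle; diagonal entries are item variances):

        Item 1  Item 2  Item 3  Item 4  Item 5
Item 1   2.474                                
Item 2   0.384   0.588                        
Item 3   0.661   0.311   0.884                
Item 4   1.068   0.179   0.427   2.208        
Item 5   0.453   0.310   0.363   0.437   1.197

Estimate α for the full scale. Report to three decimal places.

Σσᵢ² = 2.474 + 0.588 + 0.884 + 2.208 + 1.197 = 7.351
Sum of the distinct covariances = 4.593
σ²_total = 7.351 + 2 × 4.593 = 16.537
α = (k/(k−1))·(1 − Σσᵢ²/σ²_total) = (5/4)·(1 − 7.351/16.537) = 0.694

α = 0.694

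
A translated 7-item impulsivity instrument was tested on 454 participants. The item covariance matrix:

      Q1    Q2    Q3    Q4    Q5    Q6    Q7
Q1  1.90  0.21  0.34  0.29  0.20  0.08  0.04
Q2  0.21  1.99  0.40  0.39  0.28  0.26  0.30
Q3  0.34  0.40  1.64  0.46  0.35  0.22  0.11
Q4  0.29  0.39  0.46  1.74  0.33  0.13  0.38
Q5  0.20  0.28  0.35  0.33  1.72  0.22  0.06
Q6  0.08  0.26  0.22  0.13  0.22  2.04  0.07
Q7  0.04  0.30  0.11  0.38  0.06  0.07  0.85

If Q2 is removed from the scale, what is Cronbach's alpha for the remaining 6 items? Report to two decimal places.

Remaining items: Q1, Q3, Q4, Q5, Q6, Q7 (k = 6).
sum of item variances = 1.90 + 1.64 + 1.74 + 1.72 + 2.04 + 0.85 = 9.89
σ²_T = 9.89 + 2 × 3.28 = 16.45
α (item deleted) = (6/5)·(1 − 9.89/16.45) = 0.48

α = 0.48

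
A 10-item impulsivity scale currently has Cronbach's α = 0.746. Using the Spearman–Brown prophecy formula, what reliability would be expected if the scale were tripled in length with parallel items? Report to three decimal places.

predicted reliability = 0.898

Length factor m = 3
α' = m·α / (1 + (m−1)·α)
   = 3 × 0.746 / (1 + (3 − 1) × 0.746)
   = 2.2380 / 2.4920 = 0.898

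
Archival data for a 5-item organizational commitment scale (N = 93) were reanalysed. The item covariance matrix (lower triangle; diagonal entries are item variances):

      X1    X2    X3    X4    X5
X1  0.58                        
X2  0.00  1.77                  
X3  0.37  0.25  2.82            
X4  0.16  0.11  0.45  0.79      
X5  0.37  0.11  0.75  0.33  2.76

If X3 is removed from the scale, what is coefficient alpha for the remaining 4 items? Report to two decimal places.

α = 0.36

Remaining items: X1, X2, X4, X5 (k = 4).
Σσ²ᵢ = 0.58 + 1.77 + 0.79 + 2.76 = 5.90
total variance = 5.90 + 2 × 1.08 = 8.06
α (item deleted) = (4/3)·(1 − 5.90/8.06) = 0.36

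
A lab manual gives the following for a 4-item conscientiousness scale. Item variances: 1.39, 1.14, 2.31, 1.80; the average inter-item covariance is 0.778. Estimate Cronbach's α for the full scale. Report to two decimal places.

α = 0.78

Σσᵢ² = 1.39 + 1.14 + 2.31 + 1.80 = 6.64
Sum of the 6 distinct covariances = 6 × 0.778 = 4.668
σ²_T = Σσᵢ² + 2·Σcov = 6.64 + 2 × 4.668 = 15.976
α = (4/3)·(1 − 6.64/15.976) = 0.78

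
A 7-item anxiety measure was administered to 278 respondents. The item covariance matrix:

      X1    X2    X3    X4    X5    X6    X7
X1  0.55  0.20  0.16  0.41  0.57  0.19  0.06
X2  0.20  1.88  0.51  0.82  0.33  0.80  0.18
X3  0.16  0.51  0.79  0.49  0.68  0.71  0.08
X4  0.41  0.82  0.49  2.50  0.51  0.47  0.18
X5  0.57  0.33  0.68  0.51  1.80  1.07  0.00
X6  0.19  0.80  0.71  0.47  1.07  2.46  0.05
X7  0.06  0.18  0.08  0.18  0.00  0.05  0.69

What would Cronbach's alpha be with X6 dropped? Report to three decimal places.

α = 0.669

Remaining items: X1, X2, X3, X4, X5, X7 (k = 6).
Σσ²ᵢ = 0.55 + 1.88 + 0.79 + 2.50 + 1.80 + 0.69 = 8.21
total variance = 8.21 + 2 × 5.18 = 18.57
α (item deleted) = (6/5)·(1 − 8.21/18.57) = 0.669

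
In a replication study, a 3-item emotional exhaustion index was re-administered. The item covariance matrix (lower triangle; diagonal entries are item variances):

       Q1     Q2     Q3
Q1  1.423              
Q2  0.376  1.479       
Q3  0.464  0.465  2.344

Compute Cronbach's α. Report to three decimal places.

Cronbach's α = 0.498

Σσᵢ² = 1.423 + 1.479 + 2.344 = 5.246
Σ_{i<j} σ_ij = 1.305
total variance = 5.246 + 2 × 1.305 = 7.856
α = (k/(k−1))·(1 − Σσᵢ²/total variance) = (3/2)·(1 − 5.246/7.856) = 0.498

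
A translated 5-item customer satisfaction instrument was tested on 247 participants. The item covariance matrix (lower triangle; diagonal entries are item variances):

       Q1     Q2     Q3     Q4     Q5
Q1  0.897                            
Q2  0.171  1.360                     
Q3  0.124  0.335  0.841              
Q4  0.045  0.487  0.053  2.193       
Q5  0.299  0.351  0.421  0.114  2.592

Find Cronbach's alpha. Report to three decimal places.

α = 0.473

Σσᵢ² = 0.897 + 1.360 + 0.841 + 2.193 + 2.592 = 7.883
Σ_{i<j} σ_ij = 2.400
σ²_T = 7.883 + 2 × 2.400 = 12.683
α = (k/(k−1))·(1 − Σσᵢ²/σ²_T) = (5/4)·(1 − 7.883/12.683) = 0.473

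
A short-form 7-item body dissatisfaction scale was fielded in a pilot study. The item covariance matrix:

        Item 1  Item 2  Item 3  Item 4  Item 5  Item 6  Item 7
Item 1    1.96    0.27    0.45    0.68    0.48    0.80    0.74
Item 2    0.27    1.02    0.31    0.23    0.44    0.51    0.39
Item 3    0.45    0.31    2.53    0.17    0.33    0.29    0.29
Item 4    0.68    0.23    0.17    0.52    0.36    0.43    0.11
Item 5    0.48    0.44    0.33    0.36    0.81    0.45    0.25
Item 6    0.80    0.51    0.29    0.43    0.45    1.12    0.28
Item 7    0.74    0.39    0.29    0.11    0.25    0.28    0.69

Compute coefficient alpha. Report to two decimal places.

coefficient alpha = 0.77

Σσᵢ² = 1.96 + 1.02 + 2.53 + 0.52 + 0.81 + 1.12 + 0.69 = 8.65
Sum of the distinct covariances = 8.26
σ²_total = 8.65 + 2 × 8.26 = 25.17
α = (k/(k−1))·(1 − Σσᵢ²/σ²_total) = (7/6)·(1 − 8.65/25.17) = 0.77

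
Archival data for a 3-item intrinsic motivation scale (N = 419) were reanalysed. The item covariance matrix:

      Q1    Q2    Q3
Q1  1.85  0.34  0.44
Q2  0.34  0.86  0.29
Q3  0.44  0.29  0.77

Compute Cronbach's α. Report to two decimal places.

Σσᵢ² = 1.85 + 0.86 + 0.77 = 3.48
Sum of off-diagonal covariances = 1.07
σ²_T = 3.48 + 2 × 1.07 = 5.62
α = (k/(k−1))·(1 − Σσᵢ²/σ²_T) = (3/2)·(1 − 3.48/5.62) = 0.57

Cronbach's α = 0.57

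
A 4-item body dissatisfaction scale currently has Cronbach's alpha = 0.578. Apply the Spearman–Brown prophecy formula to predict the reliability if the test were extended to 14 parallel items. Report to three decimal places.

predicted reliability = 0.827

Length factor m = 14/4 = 3.5000
α' = m·α / (1 + (m−1)·α)
   = 14/4 × 0.578 / (1 + (14/4 − 1) × 0.578)
   = 2.0230 / 2.4450 = 0.827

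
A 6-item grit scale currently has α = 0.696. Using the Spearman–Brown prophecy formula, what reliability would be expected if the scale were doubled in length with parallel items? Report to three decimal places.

predicted reliability = 0.821

Length factor m = 2
α' = m·α / (1 + (m−1)·α)
   = 2 × 0.696 / (1 + (2 − 1) × 0.696)
   = 1.3920 / 1.6960 = 0.821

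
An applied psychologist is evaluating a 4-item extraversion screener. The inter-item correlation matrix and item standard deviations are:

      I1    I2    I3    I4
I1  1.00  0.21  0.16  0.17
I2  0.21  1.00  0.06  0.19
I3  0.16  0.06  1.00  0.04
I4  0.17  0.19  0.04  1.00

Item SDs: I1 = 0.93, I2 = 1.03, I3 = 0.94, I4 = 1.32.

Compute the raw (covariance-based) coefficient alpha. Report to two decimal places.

coefficient alpha = 0.38

Σσ²ᵢ = 0.93² + 1.03² + 0.94² + 1.32² = 4.5518
Covariances σ_ij = r_ij · s_i · s_j:
  σ(I1,I2) = 0.21 × 0.93 × 1.03 = 0.2012
  σ(I1,I3) = 0.16 × 0.93 × 0.94 = 0.1399
  σ(I1,I4) = 0.17 × 0.93 × 1.32 = 0.2087
  σ(I2,I3) = 0.06 × 1.03 × 0.94 = 0.0581
  σ(I2,I4) = 0.19 × 1.03 × 1.32 = 0.2583
  σ(I3,I4) = 0.04 × 0.94 × 1.32 = 0.0496
σ²_T = Σσ²ᵢ + 2·Σσ_ij = 4.5518 + 2 × 0.9158 = 6.3834
α = (4/3)·(1 − 4.5518/6.3834) = 0.38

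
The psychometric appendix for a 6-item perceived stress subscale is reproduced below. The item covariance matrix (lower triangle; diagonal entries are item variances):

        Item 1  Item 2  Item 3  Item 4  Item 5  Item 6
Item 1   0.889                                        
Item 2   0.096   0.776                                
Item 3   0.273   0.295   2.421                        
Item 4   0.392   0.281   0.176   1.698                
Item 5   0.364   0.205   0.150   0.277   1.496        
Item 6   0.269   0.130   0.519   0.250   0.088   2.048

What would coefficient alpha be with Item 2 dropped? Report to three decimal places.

coefficient alpha = 0.490

Remaining items: Item 1, Item 3, Item 4, Item 5, Item 6 (k = 5).
sum of item variances = 0.889 + 2.421 + 1.698 + 1.496 + 2.048 = 8.552
σ²_total = 8.552 + 2 × 2.758 = 14.068
α (item deleted) = (5/4)·(1 − 8.552/14.068) = 0.490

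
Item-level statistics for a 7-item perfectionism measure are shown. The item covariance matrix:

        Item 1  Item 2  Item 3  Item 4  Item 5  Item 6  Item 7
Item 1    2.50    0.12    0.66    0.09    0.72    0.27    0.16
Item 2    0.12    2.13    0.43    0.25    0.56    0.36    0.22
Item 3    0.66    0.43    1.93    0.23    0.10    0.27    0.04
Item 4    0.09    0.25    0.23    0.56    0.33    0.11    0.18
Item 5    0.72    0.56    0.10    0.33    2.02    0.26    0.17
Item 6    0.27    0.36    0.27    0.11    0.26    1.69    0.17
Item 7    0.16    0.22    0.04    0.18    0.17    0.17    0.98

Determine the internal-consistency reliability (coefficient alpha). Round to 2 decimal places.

α = 0.57

Σσᵢ² = 2.50 + 2.13 + 1.93 + 0.56 + 2.02 + 1.69 + 0.98 = 11.81
Sum of the distinct covariances = 5.70
total variance = 11.81 + 2 × 5.70 = 23.21
α = (k/(k−1))·(1 − Σσᵢ²/total variance) = (7/6)·(1 − 11.81/23.21) = 0.57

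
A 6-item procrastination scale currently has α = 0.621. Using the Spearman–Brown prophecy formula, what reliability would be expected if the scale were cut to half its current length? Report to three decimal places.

predicted reliability = 0.450

Length factor m = 1/2
α' = m·α / (1 − (1−m)·α)
   = 1/2 × 0.621 / (1 − (1 − 1/2) × 0.621)
   = 0.3105 / 0.6895 = 0.450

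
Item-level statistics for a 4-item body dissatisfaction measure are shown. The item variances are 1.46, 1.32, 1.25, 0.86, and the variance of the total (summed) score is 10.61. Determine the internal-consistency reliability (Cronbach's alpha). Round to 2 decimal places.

α = 0.72

Σσᵢ² = 1.46 + 1.32 + 1.25 + 0.86 = 4.89
α = (k/(k−1))·(1 − Σσᵢ²/total variance) = (4/3)·(1 − 4.89/10.61) = 0.72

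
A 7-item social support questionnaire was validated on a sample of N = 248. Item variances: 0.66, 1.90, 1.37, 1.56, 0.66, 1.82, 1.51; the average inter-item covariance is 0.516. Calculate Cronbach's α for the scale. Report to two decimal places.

Cronbach's α = 0.81

ΣVar(i) = 0.66 + 1.90 + 1.37 + 1.56 + 0.66 + 1.82 + 1.51 = 9.48
Sum of the 21 distinct covariances = 21 × 0.516 = 10.836
σ²_total = ΣVar(i) + 2·Σcov = 9.48 + 2 × 10.836 = 31.152
α = (7/6)·(1 − 9.48/31.152) = 0.81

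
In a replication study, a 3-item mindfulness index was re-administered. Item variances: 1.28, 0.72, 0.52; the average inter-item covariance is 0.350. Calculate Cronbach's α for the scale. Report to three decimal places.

Σσᵢ² = 1.28 + 0.72 + 0.52 = 2.52
Sum of the 3 distinct covariances = 3 × 0.350 = 1.050
σ²_total = Σσᵢ² + 2·Σcov = 2.52 + 2 × 1.050 = 4.620
α = (3/2)·(1 − 2.52/4.620) = 0.682

α = 0.682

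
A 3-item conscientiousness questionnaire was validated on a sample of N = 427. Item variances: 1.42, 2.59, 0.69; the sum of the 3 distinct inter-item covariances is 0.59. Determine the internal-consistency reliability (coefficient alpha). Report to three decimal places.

Σσᵢ² = 1.42 + 2.59 + 0.69 = 4.70
Sum of distinct covariances = 0.59
Var(T) = Σσᵢ² + 2·Σcov = 4.70 + 2 × 0.59 = 5.88
α = (3/2)·(1 − 4.70/5.88) = 0.301

coefficient alpha = 0.301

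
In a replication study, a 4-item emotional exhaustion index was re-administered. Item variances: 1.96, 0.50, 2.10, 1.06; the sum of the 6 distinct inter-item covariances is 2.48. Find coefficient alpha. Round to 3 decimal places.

Σσ²ᵢ = 1.96 + 0.50 + 2.10 + 1.06 = 5.62
Sum of distinct covariances = 2.48
σ²_T = Σσ²ᵢ + 2·Σcov = 5.62 + 2 × 2.48 = 10.58
α = (4/3)·(1 − 5.62/10.58) = 0.625

α = 0.625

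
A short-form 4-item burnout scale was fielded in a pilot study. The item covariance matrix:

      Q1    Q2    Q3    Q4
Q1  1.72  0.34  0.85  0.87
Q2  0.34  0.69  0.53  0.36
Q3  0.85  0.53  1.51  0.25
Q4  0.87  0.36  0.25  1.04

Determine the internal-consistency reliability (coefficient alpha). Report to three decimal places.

coefficient alpha = 0.751

Σσ²ᵢ = 1.72 + 0.69 + 1.51 + 1.04 = 4.96
Sum of the distinct covariances = 3.20
Var(T) = 4.96 + 2 × 3.20 = 11.36
α = (k/(k−1))·(1 − Σσ²ᵢ/Var(T)) = (4/3)·(1 − 4.96/11.36) = 0.751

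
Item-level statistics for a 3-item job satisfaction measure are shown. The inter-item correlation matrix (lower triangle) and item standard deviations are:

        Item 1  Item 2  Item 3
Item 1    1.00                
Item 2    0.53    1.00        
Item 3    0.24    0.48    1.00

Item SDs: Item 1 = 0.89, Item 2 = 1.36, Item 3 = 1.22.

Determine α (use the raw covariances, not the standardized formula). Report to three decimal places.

α = 0.677

Σσ²ᵢ = 0.89² + 1.36² + 1.22² = 4.1301
Covariances σ_ij = r_ij · s_i · s_j:
  σ(Item 1,Item 2) = 0.53 × 0.89 × 1.36 = 0.6415
  σ(Item 1,Item 3) = 0.24 × 0.89 × 1.22 = 0.2606
  σ(Item 2,Item 3) = 0.48 × 1.36 × 1.22 = 0.7964
σ²_T = Σσ²ᵢ + 2·Σσ_ij = 4.1301 + 2 × 1.6985 = 7.5271
α = (3/2)·(1 − 4.1301/7.5271) = 0.677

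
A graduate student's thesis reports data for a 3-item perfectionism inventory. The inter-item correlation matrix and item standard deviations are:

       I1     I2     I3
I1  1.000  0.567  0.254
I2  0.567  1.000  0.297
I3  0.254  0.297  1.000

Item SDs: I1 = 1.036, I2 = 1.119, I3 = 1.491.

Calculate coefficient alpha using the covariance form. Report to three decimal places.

Σσ²ᵢ = 1.036² + 1.119² + 1.491² = 4.5485
Covariances σ_ij = r_ij · s_i · s_j:
  σ(I1,I2) = 0.567 × 1.036 × 1.119 = 0.6573
  σ(I1,I3) = 0.254 × 1.036 × 1.491 = 0.3923
  σ(I2,I3) = 0.297 × 1.119 × 1.491 = 0.4955
σ²_T = Σσ²ᵢ + 2·Σσ_ij = 4.5485 + 2 × 1.5451 = 7.6387
α = (3/2)·(1 − 4.5485/7.6387) = 0.607

coefficient alpha = 0.607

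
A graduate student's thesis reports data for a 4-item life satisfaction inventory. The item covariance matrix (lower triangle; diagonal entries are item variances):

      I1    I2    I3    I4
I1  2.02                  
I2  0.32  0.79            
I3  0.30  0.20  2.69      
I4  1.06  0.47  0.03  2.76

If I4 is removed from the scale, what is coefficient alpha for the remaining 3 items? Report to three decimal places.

Remaining items: I1, I2, I3 (k = 3).
Σσᵢ² = 2.02 + 0.79 + 2.69 = 5.50
σ²_total = 5.50 + 2 × 0.82 = 7.14
α (item deleted) = (3/2)·(1 − 5.50/7.14) = 0.345

α = 0.345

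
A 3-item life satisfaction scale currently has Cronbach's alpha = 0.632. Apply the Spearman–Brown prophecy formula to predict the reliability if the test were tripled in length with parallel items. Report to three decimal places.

predicted reliability = 0.837

Length factor m = 3
α' = m·α / (1 + (m−1)·α)
   = 3 × 0.632 / (1 + (3 − 1) × 0.632)
   = 1.8960 / 2.2640 = 0.837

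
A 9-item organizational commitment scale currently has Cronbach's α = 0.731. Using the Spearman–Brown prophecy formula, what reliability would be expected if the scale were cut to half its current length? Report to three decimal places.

Length factor m = 1/2
α' = m·α / (1 − (1−m)·α)
   = 1/2 × 0.731 / (1 − (1 − 1/2) × 0.731)
   = 0.3655 / 0.6345 = 0.576

predicted reliability = 0.576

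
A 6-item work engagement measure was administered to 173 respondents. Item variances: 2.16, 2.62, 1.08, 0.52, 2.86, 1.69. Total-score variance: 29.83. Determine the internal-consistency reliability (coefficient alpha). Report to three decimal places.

coefficient alpha = 0.760

ΣVar(i) = 2.16 + 2.62 + 1.08 + 0.52 + 2.86 + 1.69 = 10.93
α = (k/(k−1))·(1 − ΣVar(i)/total variance) = (6/5)·(1 − 10.93/29.83) = 0.760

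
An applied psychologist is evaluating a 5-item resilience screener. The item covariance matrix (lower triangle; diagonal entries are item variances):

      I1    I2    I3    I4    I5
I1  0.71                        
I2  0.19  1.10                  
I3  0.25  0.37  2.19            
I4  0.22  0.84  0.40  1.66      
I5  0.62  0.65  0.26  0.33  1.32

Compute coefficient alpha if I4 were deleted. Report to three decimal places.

coefficient alpha = 0.624

Remaining items: I1, I2, I3, I5 (k = 4).
ΣVar(i) = 0.71 + 1.10 + 2.19 + 1.32 = 5.32
Var(T) = 5.32 + 2 × 2.34 = 10.00
α (item deleted) = (4/3)·(1 − 5.32/10.00) = 0.624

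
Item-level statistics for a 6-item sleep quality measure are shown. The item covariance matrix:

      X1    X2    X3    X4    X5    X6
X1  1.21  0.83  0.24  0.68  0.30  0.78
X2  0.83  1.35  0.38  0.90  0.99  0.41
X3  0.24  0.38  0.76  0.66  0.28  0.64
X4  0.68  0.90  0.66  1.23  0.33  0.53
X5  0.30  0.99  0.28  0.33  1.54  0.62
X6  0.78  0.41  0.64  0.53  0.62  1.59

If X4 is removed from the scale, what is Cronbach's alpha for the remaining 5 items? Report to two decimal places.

Cronbach's alpha = 0.79

Remaining items: X1, X2, X3, X5, X6 (k = 5).
Σσᵢ² = 1.21 + 1.35 + 0.76 + 1.54 + 1.59 = 6.45
σ²_total = 6.45 + 2 × 5.47 = 17.39
α (item deleted) = (5/4)·(1 − 6.45/17.39) = 0.79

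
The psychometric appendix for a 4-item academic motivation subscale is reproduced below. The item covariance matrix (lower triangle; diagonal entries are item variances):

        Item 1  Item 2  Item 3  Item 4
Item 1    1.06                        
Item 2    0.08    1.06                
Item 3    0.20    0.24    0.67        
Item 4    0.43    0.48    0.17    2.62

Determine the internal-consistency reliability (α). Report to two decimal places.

α = 0.50

Σσᵢ² = 1.06 + 1.06 + 0.67 + 2.62 = 5.41
Sum of off-diagonal covariances = 1.60
σ²_T = 5.41 + 2 × 1.60 = 8.61
α = (k/(k−1))·(1 − Σσᵢ²/σ²_T) = (4/3)·(1 − 5.41/8.61) = 0.50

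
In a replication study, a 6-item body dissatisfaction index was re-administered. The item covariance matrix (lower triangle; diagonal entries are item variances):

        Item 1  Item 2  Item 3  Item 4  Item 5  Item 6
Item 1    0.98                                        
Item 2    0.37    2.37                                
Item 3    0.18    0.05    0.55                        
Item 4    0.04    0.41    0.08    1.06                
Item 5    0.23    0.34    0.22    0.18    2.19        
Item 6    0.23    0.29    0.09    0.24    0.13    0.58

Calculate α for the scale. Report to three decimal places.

α = 0.532

sum of item variances = 0.98 + 2.37 + 0.55 + 1.06 + 2.19 + 0.58 = 7.73
Sum of the distinct covariances = 3.08
total variance = 7.73 + 2 × 3.08 = 13.89
α = (k/(k−1))·(1 − sum of item variances/total variance) = (6/5)·(1 − 7.73/13.89) = 0.532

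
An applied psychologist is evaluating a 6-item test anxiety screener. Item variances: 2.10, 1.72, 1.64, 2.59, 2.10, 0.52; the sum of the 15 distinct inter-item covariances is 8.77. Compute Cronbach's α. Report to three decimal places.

ΣVar(i) = 2.10 + 1.72 + 1.64 + 2.59 + 2.10 + 0.52 = 10.67
Sum of distinct covariances = 8.77
σ²_T = ΣVar(i) + 2·Σcov = 10.67 + 2 × 8.77 = 28.21
α = (6/5)·(1 − 10.67/28.21) = 0.746

α = 0.746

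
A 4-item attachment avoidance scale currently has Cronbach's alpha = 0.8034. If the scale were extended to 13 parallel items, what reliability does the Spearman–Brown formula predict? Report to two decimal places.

predicted reliability = 0.93

Length factor m = 13/4 = 3.2500
α' = m·α / (1 + (m−1)·α)
   = 13/4 × 0.8034 / (1 + (13/4 − 1) × 0.8034)
   = 2.6111 / 2.8076 = 0.93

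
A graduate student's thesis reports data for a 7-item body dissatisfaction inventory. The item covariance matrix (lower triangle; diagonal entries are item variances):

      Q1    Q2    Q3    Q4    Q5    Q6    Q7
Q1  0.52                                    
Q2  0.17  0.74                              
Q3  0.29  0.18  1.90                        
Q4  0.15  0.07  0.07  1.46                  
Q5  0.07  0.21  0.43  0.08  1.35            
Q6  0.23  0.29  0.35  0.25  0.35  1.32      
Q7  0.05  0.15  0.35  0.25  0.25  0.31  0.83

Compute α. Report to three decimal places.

α = 0.617

Σσ²ᵢ = 0.52 + 0.74 + 1.90 + 1.46 + 1.35 + 1.32 + 0.83 = 8.12
Sum of off-diagonal covariances = 4.55
σ²_T = 8.12 + 2 × 4.55 = 17.22
α = (k/(k−1))·(1 − Σσ²ᵢ/σ²_T) = (7/6)·(1 − 8.12/17.22) = 0.617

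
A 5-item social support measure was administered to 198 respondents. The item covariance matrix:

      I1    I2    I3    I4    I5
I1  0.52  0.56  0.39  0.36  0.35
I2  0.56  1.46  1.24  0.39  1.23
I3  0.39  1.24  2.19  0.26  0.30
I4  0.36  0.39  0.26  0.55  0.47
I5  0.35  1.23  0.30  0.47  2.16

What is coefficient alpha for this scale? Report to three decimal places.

Σσᵢ² = 0.52 + 1.46 + 2.19 + 0.55 + 2.16 = 6.88
Sum of the distinct covariances = 5.55
σ²_total = 6.88 + 2 × 5.55 = 17.98
α = (k/(k−1))·(1 − Σσᵢ²/σ²_total) = (5/4)·(1 − 6.88/17.98) = 0.772

coefficient alpha = 0.772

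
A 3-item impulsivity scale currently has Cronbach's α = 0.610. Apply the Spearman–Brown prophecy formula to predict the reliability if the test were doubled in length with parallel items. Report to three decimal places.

Length factor m = 2
α' = m·α / (1 + (m−1)·α)
   = 2 × 0.610 / (1 + (2 − 1) × 0.610)
   = 1.2200 / 1.6100 = 0.758

predicted reliability = 0.758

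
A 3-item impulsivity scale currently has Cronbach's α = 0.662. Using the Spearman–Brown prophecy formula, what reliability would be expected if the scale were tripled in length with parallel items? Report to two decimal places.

Length factor m = 3
α' = m·α / (1 + (m−1)·α)
   = 3 × 0.662 / (1 + (3 − 1) × 0.662)
   = 1.9860 / 2.3240 = 0.85

predicted reliability = 0.85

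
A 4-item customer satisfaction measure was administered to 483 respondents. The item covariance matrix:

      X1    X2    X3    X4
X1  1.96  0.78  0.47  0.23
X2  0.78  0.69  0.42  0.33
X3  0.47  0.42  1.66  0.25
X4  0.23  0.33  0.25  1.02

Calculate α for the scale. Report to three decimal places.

Σσᵢ² = 1.96 + 0.69 + 1.66 + 1.02 = 5.33
Sum of the distinct covariances = 2.48
σ²_T = 5.33 + 2 × 2.48 = 10.29
α = (k/(k−1))·(1 − Σσᵢ²/σ²_T) = (4/3)·(1 − 5.33/10.29) = 0.643

α = 0.643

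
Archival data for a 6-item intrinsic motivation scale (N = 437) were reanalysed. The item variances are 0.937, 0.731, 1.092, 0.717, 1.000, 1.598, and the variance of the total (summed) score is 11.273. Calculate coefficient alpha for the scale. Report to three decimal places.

ΣVar(i) = 0.937 + 0.731 + 1.092 + 0.717 + 1.000 + 1.598 = 6.075
α = (k/(k−1))·(1 − ΣVar(i)/total variance) = (6/5)·(1 − 6.075/11.273) = 0.553

α = 0.553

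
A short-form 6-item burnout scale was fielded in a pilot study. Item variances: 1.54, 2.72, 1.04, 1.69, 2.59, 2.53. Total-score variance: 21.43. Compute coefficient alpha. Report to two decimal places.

α = 0.52

Σσᵢ² = 1.54 + 2.72 + 1.04 + 1.69 + 2.59 + 2.53 = 12.11
α = (k/(k−1))·(1 − Σσᵢ²/total variance) = (6/5)·(1 − 12.11/21.43) = 0.52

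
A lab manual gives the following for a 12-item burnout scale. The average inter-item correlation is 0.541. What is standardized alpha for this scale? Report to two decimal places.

Standardized α = k·r̄ / (1 + (k−1)·r̄) = 12 × 0.541 / (1 + 11 × 0.541)
  = 6.4920 / 6.9510 = 0.93

α = 0.93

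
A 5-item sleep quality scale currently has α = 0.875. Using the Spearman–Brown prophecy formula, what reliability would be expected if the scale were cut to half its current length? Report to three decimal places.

Length factor m = 1/2
α' = m·α / (1 − (1−m)·α)
   = 1/2 × 0.875 / (1 − (1 − 1/2) × 0.875)
   = 0.4375 / 0.5625 = 0.778

predicted reliability = 0.778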